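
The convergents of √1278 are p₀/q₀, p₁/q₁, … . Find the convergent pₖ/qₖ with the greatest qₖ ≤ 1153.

√1278 = [35; 1, 2, 1, 70, …] (period length 4).
Convergents:
  p_0/q_0 = 35/1
  p_1/q_1 = 36/1
  p_2/q_2 = 107/3
  p_3/q_3 = 143/4
  p_4/q_4 = 10117/283
  p_5/q_5 = 10260/287
  p_6/q_6 = 30637/857
  p_7/q_7 = 40897/1144
  p_8/q_8 = 2893427/80937
q_7 = 1144 ≤ 1153 < 80937 = q_8, so the answer is 40897/1144.

40897/1144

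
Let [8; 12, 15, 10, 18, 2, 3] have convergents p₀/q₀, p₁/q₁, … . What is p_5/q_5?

Using pₖ = aₖpₖ₋₁ + pₖ₋₂, qₖ = aₖqₖ₋₁ + qₖ₋₂ (with p₋₁=1, p₋₂=0, q₋₁=0, q₋₂=1):
  k=0: a=8, p=8, q=1
  k=1: a=12, p=97, q=12
  k=2: a=15, p=1463, q=181
  k=3: a=10, p=14727, q=1822
  k=4: a=18, p=266549, q=32977
  k=5: a=2, p=547825, q=67776

547825/67776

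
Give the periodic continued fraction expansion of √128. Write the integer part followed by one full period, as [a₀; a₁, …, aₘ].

a₀ = ⌊√128⌋ = 11.
With m₀=0, d₀=1 and mₖ₊₁ = dₖaₖ − mₖ, dₖ₊₁ = (n − mₖ₊₁²)/dₖ, aₖ₊₁ = ⌊(a₀+mₖ₊₁)/dₖ₊₁⌋:
  k=1: m=11, d=7, a=3
  k=2: m=10, d=4, a=5
  k=3: m=10, d=7, a=3
  k=4: m=11, d=1, a=22
d=1 and a=2a₀=22 at k=4, so the next step gives (m, d) = (11, 7) again — its k=1 value — and the period has length 4.

[11; 3, 5, 3, 22]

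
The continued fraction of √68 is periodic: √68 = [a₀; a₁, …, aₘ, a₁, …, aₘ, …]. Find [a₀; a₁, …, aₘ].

a₀ = ⌊√68⌋ = 8.
With m₀=0, d₀=1 and mₖ₊₁ = dₖaₖ − mₖ, dₖ₊₁ = (n − mₖ₊₁²)/dₖ, aₖ₊₁ = ⌊(a₀+mₖ₊₁)/dₖ₊₁⌋:
  k=1: m=8, d=4, a=4
  k=2: m=8, d=1, a=16
d=1 and a=2a₀=16 at k=2, so the next step gives (m, d) = (8, 4) again — its k=1 value — and the period has length 2.

[8; 4, 16]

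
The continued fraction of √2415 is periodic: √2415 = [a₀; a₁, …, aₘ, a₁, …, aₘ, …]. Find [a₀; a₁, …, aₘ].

a₀ = ⌊√2415⌋ = 49.
With m₀=0, d₀=1 and mₖ₊₁ = dₖaₖ − mₖ, dₖ₊₁ = (n − mₖ₊₁²)/dₖ, aₖ₊₁ = ⌊(a₀+mₖ₊₁)/dₖ₊₁⌋:
  k=1: m=49, d=14, a=7
  k=2: m=49, d=1, a=98
d=1 and a=2a₀=98 at k=2, so the next step gives (m, d) = (49, 14) again — its k=1 value — and the period has length 2.

[49; 7, 98]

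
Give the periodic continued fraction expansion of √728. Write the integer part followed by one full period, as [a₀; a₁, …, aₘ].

[26; 1, 52]

a₀ = ⌊√728⌋ = 26.
With m₀=0, d₀=1 and mₖ₊₁ = dₖaₖ − mₖ, dₖ₊₁ = (n − mₖ₊₁²)/dₖ, aₖ₊₁ = ⌊(a₀+mₖ₊₁)/dₖ₊₁⌋:
  k=1: m=26, d=52, a=1
  k=2: m=26, d=1, a=52
d=1 and a=2a₀=52 at k=2, so the next step gives (m, d) = (26, 52) again — its k=1 value — and the period has length 2.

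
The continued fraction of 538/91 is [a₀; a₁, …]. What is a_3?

538 = 5·91 + 83   →  a_0 = 5
91 = 1·83 + 8   →  a_1 = 1
83 = 10·8 + 3   →  a_2 = 10
8 = 2·3 + 2   →  a_3 = 2

2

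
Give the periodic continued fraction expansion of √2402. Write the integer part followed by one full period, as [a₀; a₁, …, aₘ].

[49; 98]

a₀ = ⌊√2402⌋ = 49.
With m₀=0, d₀=1 and mₖ₊₁ = dₖaₖ − mₖ, dₖ₊₁ = (n − mₖ₊₁²)/dₖ, aₖ₊₁ = ⌊(a₀+mₖ₊₁)/dₖ₊₁⌋:
  k=1: m=49, d=1, a=98
d=1 and a=2a₀=98 at k=1, so the next step gives (m, d) = (49, 1) again — its k=1 value — and the period has length 1.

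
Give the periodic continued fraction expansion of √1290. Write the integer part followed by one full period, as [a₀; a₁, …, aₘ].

[35; 1, 10, 1, 70]

a₀ = ⌊√1290⌋ = 35.
With m₀=0, d₀=1 and mₖ₊₁ = dₖaₖ − mₖ, dₖ₊₁ = (n − mₖ₊₁²)/dₖ, aₖ₊₁ = ⌊(a₀+mₖ₊₁)/dₖ₊₁⌋:
  k=1: m=35, d=65, a=1
  k=2: m=30, d=6, a=10
  k=3: m=30, d=65, a=1
  k=4: m=35, d=1, a=70
d=1 and a=2a₀=70 at k=4, so the next step gives (m, d) = (35, 65) again — its k=1 value — and the period has length 4.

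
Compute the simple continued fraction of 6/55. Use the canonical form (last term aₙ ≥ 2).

[0; 9, 6]

6 = 0·55 + 6
55 = 9·6 + 1
6 = 6·1 + 0  (stop)
So 6/55 = [0; 9, 6].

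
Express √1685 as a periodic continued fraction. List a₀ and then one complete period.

a₀ = ⌊√1685⌋ = 41.
With m₀=0, d₀=1 and mₖ₊₁ = dₖaₖ − mₖ, dₖ₊₁ = (n − mₖ₊₁²)/dₖ, aₖ₊₁ = ⌊(a₀+mₖ₊₁)/dₖ₊₁⌋:
  k=1: m=41, d=4, a=20
  k=2: m=39, d=41, a=1
  k=3: m=2, d=41, a=1
  k=4: m=39, d=4, a=20
  k=5: m=41, d=1, a=82
d=1 and a=2a₀=82 at k=5, so the next step gives (m, d) = (41, 4) again — its k=1 value — and the period has length 5.

[41; 20, 1, 1, 20, 82]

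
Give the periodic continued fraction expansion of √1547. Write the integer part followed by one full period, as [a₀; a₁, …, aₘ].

[39; 3, 78]

a₀ = ⌊√1547⌋ = 39.
With m₀=0, d₀=1 and mₖ₊₁ = dₖaₖ − mₖ, dₖ₊₁ = (n − mₖ₊₁²)/dₖ, aₖ₊₁ = ⌊(a₀+mₖ₊₁)/dₖ₊₁⌋:
  k=1: m=39, d=26, a=3
  k=2: m=39, d=1, a=78
d=1 and a=2a₀=78 at k=2, so the next step gives (m, d) = (39, 26) again — its k=1 value — and the period has length 2.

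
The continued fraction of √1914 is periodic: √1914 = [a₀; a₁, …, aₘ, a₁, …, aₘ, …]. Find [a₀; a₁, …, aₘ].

[43; 1, 2, 1, 86]

a₀ = ⌊√1914⌋ = 43.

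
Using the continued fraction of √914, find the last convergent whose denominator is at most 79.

√914 = [30; 4, 3, 3, 4, 60, …] (period length 5).
Convergents:
  p_0/q_0 = 30/1
  p_1/q_1 = 121/4
  p_2/q_2 = 393/13
  p_3/q_3 = 1300/43
  p_4/q_4 = 5593/185
q_3 = 43 ≤ 79 < 185 = q_4, so the answer is 1300/43.

1300/43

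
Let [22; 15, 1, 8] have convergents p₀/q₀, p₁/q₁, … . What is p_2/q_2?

353/16

Using pₖ = aₖpₖ₋₁ + pₖ₋₂, qₖ = aₖqₖ₋₁ + qₖ₋₂ (with p₋₁=1, p₋₂=0, q₋₁=0, q₋₂=1):
  k=0: a=22, p=22, q=1
  k=1: a=15, p=331, q=15
  k=2: a=1, p=353, q=16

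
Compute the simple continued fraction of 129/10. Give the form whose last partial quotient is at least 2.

129 = 12*10 + 9
10 = 1*9 + 1
9 = 9*1 + 0  (stop)
So 129/10 = [12; 1, 9].

[12; 1, 9]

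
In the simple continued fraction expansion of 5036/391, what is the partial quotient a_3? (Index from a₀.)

5036 = 12·391 + 344   →  a_0 = 12
391 = 1·344 + 47   →  a_1 = 1
344 = 7·47 + 15   →  a_2 = 7
47 = 3·15 + 2   →  a_3 = 3

3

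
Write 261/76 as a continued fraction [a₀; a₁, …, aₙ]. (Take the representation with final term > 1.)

[3; 2, 3, 3, 3]

261 = 3·76 + 33
76 = 2·33 + 10
33 = 3·10 + 3
10 = 3·3 + 1
3 = 3·1 + 0  (stop)
So 261/76 = [3; 2, 3, 3, 3].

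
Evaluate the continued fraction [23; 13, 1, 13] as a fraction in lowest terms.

4499/195

Using pₖ = aₖpₖ₋₁ + pₖ₋₂ and qₖ = aₖqₖ₋₁ + qₖ₋₂:
  k=0: a=23, p=23, q=1
  k=1: a=13, p=300, q=13
  k=2: a=1, p=323, q=14
  k=3: a=13, p=4499, q=195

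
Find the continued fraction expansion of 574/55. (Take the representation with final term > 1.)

574 = 10×55 + 24
55 = 2×24 + 7
24 = 3×7 + 3
7 = 2×3 + 1
3 = 3×1 + 0  (stop)
So 574/55 = [10; 2, 3, 2, 3].

[10; 2, 3, 2, 3]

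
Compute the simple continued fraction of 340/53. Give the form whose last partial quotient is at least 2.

[6; 2, 2, 2, 4]

340 = 6*53 + 22
53 = 2*22 + 9
22 = 2*9 + 4
9 = 2*4 + 1
4 = 4*1 + 0  (stop)
So 340/53 = [6; 2, 2, 2, 4].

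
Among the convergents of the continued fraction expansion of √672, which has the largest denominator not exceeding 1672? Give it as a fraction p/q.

√672 = [25; 1, 11, 1, 50, …] (period length 4).
Convergents:
  p_0/q_0 = 25/1
  p_1/q_1 = 26/1
  p_2/q_2 = 311/12
  p_3/q_3 = 337/13
  p_4/q_4 = 17161/662
  p_5/q_5 = 17498/675
  p_6/q_6 = 209639/8087
q_5 = 675 ≤ 1672 < 8087 = q_6, so the answer is 17498/675.

17498/675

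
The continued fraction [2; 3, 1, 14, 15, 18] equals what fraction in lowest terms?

Using pₖ = aₖpₖ₋₁ + pₖ₋₂ and qₖ = aₖqₖ₋₁ + qₖ₋₂:
  k=0: a=2, p=2, q=1
  k=1: a=3, p=7, q=3
  k=2: a=1, p=9, q=4
  k=3: a=14, p=133, q=59
  k=4: a=15, p=2004, q=889
  k=5: a=18, p=36205, q=16061

36205/16061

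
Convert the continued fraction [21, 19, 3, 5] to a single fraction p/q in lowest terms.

6505/309

Using pₖ = aₖpₖ₋₁ + pₖ₋₂ and qₖ = aₖqₖ₋₁ + qₖ₋₂:
  k=0: a=21, p=21, q=1
  k=1: a=19, p=400, q=19
  k=2: a=3, p=1221, q=58
  k=3: a=5, p=6505, q=309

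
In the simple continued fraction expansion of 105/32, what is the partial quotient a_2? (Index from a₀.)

1

105 = 3·32 + 9   →  a_0 = 3
32 = 3·9 + 5   →  a_1 = 3
9 = 1·5 + 4   →  a_2 = 1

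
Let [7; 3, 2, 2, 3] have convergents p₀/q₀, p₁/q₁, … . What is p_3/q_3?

124/17

Using pₖ = aₖpₖ₋₁ + pₖ₋₂, qₖ = aₖqₖ₋₁ + qₖ₋₂ (with p₋₁=1, p₋₂=0, q₋₁=0, q₋₂=1):
  k=0: a=7, p=7, q=1
  k=1: a=3, p=22, q=3
  k=2: a=2, p=51, q=7
  k=3: a=2, p=124, q=17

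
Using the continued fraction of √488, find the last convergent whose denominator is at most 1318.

√488 = [22; 11, 44, …] (period length 2).
Convergents:
  p_0/q_0 = 22/1
  p_1/q_1 = 243/11
  p_2/q_2 = 10714/485
  p_3/q_3 = 118097/5346
q_2 = 485 ≤ 1318 < 5346 = q_3, so the answer is 10714/485.

10714/485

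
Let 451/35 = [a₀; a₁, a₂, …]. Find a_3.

451 = 12·35 + 31   →  a_0 = 12
35 = 1·31 + 4   →  a_1 = 1
31 = 7·4 + 3   →  a_2 = 7
4 = 1·3 + 1   →  a_3 = 1

1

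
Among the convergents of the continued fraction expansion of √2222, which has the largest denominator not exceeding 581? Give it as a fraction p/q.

√2222 = [47; 7, 4, 7, 94, …] (period length 4).
Convergents:
  p_0/q_0 = 47/1
  p_1/q_1 = 330/7
  p_2/q_2 = 1367/29
  p_3/q_3 = 9899/210
  p_4/q_4 = 931873/19769
q_3 = 210 ≤ 581 < 19769 = q_4, so the answer is 9899/210.

9899/210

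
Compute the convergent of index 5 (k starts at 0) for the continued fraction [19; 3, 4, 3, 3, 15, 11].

Using pₖ = aₖpₖ₋₁ + pₖ₋₂, qₖ = aₖqₖ₋₁ + qₖ₋₂ (with p₋₁=1, p₋₂=0, q₋₁=0, q₋₂=1):
  k=0: a=19, p=19, q=1
  k=1: a=3, p=58, q=3
  k=2: a=4, p=251, q=13
  k=3: a=3, p=811, q=42
  k=4: a=3, p=2684, q=139
  k=5: a=15, p=41071, q=2127

41071/2127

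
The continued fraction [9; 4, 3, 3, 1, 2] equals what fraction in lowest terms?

1431/155

Fold from the inside: start with 2/1.
  1 + 1/2 = 3/2
  3 + 2/3 = 11/3
  3 + 3/11 = 36/11
  4 + 11/36 = 155/36
  9 + 36/155 = 1431/155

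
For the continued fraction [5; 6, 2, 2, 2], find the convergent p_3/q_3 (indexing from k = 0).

Using pₖ = aₖpₖ₋₁ + pₖ₋₂, qₖ = aₖqₖ₋₁ + qₖ₋₂ (with p₋₁=1, p₋₂=0, q₋₁=0, q₋₂=1):
  k=0: a=5, p=5, q=1
  k=1: a=6, p=31, q=6
  k=2: a=2, p=67, q=13
  k=3: a=2, p=165, q=32

165/32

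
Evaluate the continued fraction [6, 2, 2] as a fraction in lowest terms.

Using pₖ = aₖpₖ₋₁ + pₖ₋₂ and qₖ = aₖqₖ₋₁ + qₖ₋₂:
  k=0: a=6, p=6, q=1
  k=1: a=2, p=13, q=2
  k=2: a=2, p=32, q=5

32/5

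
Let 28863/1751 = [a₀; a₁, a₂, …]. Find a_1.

28863 = 16·1751 + 847   →  a_0 = 16
1751 = 2·847 + 57   →  a_1 = 2

2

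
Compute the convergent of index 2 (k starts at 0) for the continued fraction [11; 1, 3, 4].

47/4

Using pₖ = aₖpₖ₋₁ + pₖ₋₂, qₖ = aₖqₖ₋₁ + qₖ₋₂ (with p₋₁=1, p₋₂=0, q₋₁=0, q₋₂=1):
  k=0: a=11, p=11, q=1
  k=1: a=1, p=12, q=1
  k=2: a=3, p=47, q=4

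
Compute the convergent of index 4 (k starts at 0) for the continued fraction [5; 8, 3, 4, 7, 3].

3999/781

Using pₖ = aₖpₖ₋₁ + pₖ₋₂, qₖ = aₖqₖ₋₁ + qₖ₋₂ (with p₋₁=1, p₋₂=0, q₋₁=0, q₋₂=1):
  k=0: a=5, p=5, q=1
  k=1: a=8, p=41, q=8
  k=2: a=3, p=128, q=25
  k=3: a=4, p=553, q=108
  k=4: a=7, p=3999, q=781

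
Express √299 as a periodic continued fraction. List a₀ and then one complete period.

a₀ = ⌊√299⌋ = 17.
With m₀=0, d₀=1 and mₖ₊₁ = dₖaₖ − mₖ, dₖ₊₁ = (n − mₖ₊₁²)/dₖ, aₖ₊₁ = ⌊(a₀+mₖ₊₁)/dₖ₊₁⌋:
  k=1: m=17, d=10, a=3
  k=2: m=13, d=13, a=2
  k=3: m=13, d=10, a=3
  k=4: m=17, d=1, a=34
d=1 and a=2a₀=34 at k=4, so the next step gives (m, d) = (17, 10) again — its k=1 value — and the period has length 4.

[17; 3, 2, 3, 34]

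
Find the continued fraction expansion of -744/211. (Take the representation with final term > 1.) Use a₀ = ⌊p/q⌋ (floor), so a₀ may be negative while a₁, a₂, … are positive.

-744 = -4*211 + 100
211 = 2*100 + 11
100 = 9*11 + 1
11 = 11*1 + 0  (stop)
So -744/211 = [-4; 2, 9, 11].

[-4; 2, 9, 11]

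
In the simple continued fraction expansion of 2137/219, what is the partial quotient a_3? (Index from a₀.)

7

2137 = 9·219 + 166   →  a_0 = 9
219 = 1·166 + 53   →  a_1 = 1
166 = 3·53 + 7   →  a_2 = 3
53 = 7·7 + 4   →  a_3 = 7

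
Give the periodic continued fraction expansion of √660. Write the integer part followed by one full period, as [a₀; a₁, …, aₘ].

[25; 1, 2, 4, 2, 1, 50]

a₀ = ⌊√660⌋ = 25.
With m₀=0, d₀=1 and mₖ₊₁ = dₖaₖ − mₖ, dₖ₊₁ = (n − mₖ₊₁²)/dₖ, aₖ₊₁ = ⌊(a₀+mₖ₊₁)/dₖ₊₁⌋:
  k=1: m=25, d=35, a=1
  k=2: m=10, d=16, a=2
  k=3: m=22, d=11, a=4
  k=4: m=22, d=16, a=2
  k=5: m=10, d=35, a=1
  k=6: m=25, d=1, a=50
d=1 and a=2a₀=50 at k=6, so the next step gives (m, d) = (25, 35) again — its k=1 value — and the period has length 6.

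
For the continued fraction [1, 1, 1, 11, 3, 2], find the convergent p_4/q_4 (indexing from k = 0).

108/71

Using pₖ = aₖpₖ₋₁ + pₖ₋₂, qₖ = aₖqₖ₋₁ + qₖ₋₂ (with p₋₁=1, p₋₂=0, q₋₁=0, q₋₂=1):
  k=0: a=1, p=1, q=1
  k=1: a=1, p=2, q=1
  k=2: a=1, p=3, q=2
  k=3: a=11, p=35, q=23
  k=4: a=3, p=108, q=71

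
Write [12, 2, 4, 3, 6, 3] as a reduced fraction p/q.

Fold from the inside: start with 3/1.
  6 + 1/3 = 19/3
  3 + 3/19 = 60/19
  4 + 19/60 = 259/60
  2 + 60/259 = 578/259
  12 + 259/578 = 7195/578

7195/578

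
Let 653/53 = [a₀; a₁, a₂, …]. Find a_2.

8

653 = 12·53 + 17   →  a_0 = 12
53 = 3·17 + 2   →  a_1 = 3
17 = 8·2 + 1   →  a_2 = 8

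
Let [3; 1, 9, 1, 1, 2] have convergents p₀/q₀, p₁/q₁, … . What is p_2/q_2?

Using pₖ = aₖpₖ₋₁ + pₖ₋₂, qₖ = aₖqₖ₋₁ + qₖ₋₂ (with p₋₁=1, p₋₂=0, q₋₁=0, q₋₂=1):
  k=0: a=3, p=3, q=1
  k=1: a=1, p=4, q=1
  k=2: a=9, p=39, q=10

39/10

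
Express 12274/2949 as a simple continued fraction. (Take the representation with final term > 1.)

12274 = 4·2949 + 478
2949 = 6·478 + 81
478 = 5·81 + 73
81 = 1·73 + 8
73 = 9·8 + 1
8 = 8·1 + 0  (stop)
So 12274/2949 = [4; 6, 5, 1, 9, 8].

[4; 6, 5, 1, 9, 8]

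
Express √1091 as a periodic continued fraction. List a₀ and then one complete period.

a₀ = ⌊√1091⌋ = 33.
With m₀=0, d₀=1 and mₖ₊₁ = dₖaₖ − mₖ, dₖ₊₁ = (n − mₖ₊₁²)/dₖ, aₖ₊₁ = ⌊(a₀+mₖ₊₁)/dₖ₊₁⌋:
  k=1: m=33, d=2, a=33
  k=2: m=33, d=1, a=66
d=1 and a=2a₀=66 at k=2, so the next step gives (m, d) = (33, 2) again — its k=1 value — and the period has length 2.

[33; 33, 66]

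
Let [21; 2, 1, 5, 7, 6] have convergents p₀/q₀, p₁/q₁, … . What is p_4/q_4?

Using pₖ = aₖpₖ₋₁ + pₖ₋₂, qₖ = aₖqₖ₋₁ + qₖ₋₂ (with p₋₁=1, p₋₂=0, q₋₁=0, q₋₂=1):
  k=0: a=21, p=21, q=1
  k=1: a=2, p=43, q=2
  k=2: a=1, p=64, q=3
  k=3: a=5, p=363, q=17
  k=4: a=7, p=2605, q=122

2605/122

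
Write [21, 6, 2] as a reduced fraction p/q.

275/13

Fold from the inside: start with 2/1.
  6 + 1/2 = 13/2
  21 + 2/13 = 275/13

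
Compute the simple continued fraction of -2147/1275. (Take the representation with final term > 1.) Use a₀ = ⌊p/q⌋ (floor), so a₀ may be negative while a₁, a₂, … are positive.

-2147 = -2·1275 + 403
1275 = 3·403 + 66
403 = 6·66 + 7
66 = 9·7 + 3
7 = 2·3 + 1
3 = 3·1 + 0  (stop)
So -2147/1275 = [-2; 3, 6, 9, 2, 3].

[-2; 3, 6, 9, 2, 3]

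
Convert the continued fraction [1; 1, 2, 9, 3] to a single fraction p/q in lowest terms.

Fold from the inside: start with 3/1.
  9 + 1/3 = 28/3
  2 + 3/28 = 59/28
  1 + 28/59 = 87/59
  1 + 59/87 = 146/87

146/87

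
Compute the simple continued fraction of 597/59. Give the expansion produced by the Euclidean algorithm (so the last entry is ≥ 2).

[10; 8, 2, 3]

597 = 10×59 + 7
59 = 8×7 + 3
7 = 2×3 + 1
3 = 3×1 + 0  (stop)
So 597/59 = [10; 8, 2, 3].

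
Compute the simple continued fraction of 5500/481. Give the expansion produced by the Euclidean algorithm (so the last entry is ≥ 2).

[11; 2, 3, 3, 6, 1, 2]

5500 = 11·481 + 209
481 = 2·209 + 63
209 = 3·63 + 20
63 = 3·20 + 3
20 = 6·3 + 2
3 = 1·2 + 1
2 = 2·1 + 0  (stop)
So 5500/481 = [11; 2, 3, 3, 6, 1, 2].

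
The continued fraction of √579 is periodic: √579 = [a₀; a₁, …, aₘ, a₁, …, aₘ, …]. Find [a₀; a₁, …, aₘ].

a₀ = ⌊√579⌋ = 24.
With m₀=0, d₀=1 and mₖ₊₁ = dₖaₖ − mₖ, dₖ₊₁ = (n − mₖ₊₁²)/dₖ, aₖ₊₁ = ⌊(a₀+mₖ₊₁)/dₖ₊₁⌋:
  k=1: m=24, d=3, a=16
  k=2: m=24, d=1, a=48
d=1 and a=2a₀=48 at k=2, so the next step gives (m, d) = (24, 3) again — its k=1 value — and the period has length 2.

[24; 16, 48]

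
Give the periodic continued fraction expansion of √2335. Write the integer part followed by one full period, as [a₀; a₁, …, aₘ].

[48; 3, 9, 3, 96]

a₀ = ⌊√2335⌋ = 48.
With m₀=0, d₀=1 and mₖ₊₁ = dₖaₖ − mₖ, dₖ₊₁ = (n − mₖ₊₁²)/dₖ, aₖ₊₁ = ⌊(a₀+mₖ₊₁)/dₖ₊₁⌋:
  k=1: m=48, d=31, a=3
  k=2: m=45, d=10, a=9
  k=3: m=45, d=31, a=3
  k=4: m=48, d=1, a=96
d=1 and a=2a₀=96 at k=4, so the next step gives (m, d) = (48, 31) again — its k=1 value — and the period has length 4.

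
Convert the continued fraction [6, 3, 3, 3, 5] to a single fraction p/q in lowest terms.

1103/175

Fold from the inside: start with 5/1.
  3 + 1/5 = 16/5
  3 + 5/16 = 53/16
  3 + 16/53 = 175/53
  6 + 53/175 = 1103/175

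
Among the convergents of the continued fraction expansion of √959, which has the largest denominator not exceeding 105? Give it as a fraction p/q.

960/31

√959 = [30; 1, 29, 1, 60, …] (period length 4).
Convergents:
  p_0/q_0 = 30/1
  p_1/q_1 = 31/1
  p_2/q_2 = 929/30
  p_3/q_3 = 960/31
  p_4/q_4 = 58529/1890
q_3 = 31 ≤ 105 < 1890 = q_4, so the answer is 960/31.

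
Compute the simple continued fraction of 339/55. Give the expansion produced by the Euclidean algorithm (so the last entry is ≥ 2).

[6; 6, 9]

339 = 6·55 + 9
55 = 6·9 + 1
9 = 9·1 + 0  (stop)
So 339/55 = [6; 6, 9].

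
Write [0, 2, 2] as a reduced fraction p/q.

2/5

Using pₖ = aₖpₖ₋₁ + pₖ₋₂ and qₖ = aₖqₖ₋₁ + qₖ₋₂:
  k=0: a=0, p=0, q=1
  k=1: a=2, p=1, q=2
  k=2: a=2, p=2, q=5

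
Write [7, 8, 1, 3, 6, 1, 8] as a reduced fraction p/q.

16014/2251

Using pₖ = aₖpₖ₋₁ + pₖ₋₂ and qₖ = aₖqₖ₋₁ + qₖ₋₂:
  k=0: a=7, p=7, q=1
  k=1: a=8, p=57, q=8
  k=2: a=1, p=64, q=9
  k=3: a=3, p=249, q=35
  k=4: a=6, p=1558, q=219
  k=5: a=1, p=1807, q=254
  k=6: a=8, p=16014, q=2251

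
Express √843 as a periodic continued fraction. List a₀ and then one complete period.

[29; 29, 58]

a₀ = ⌊√843⌋ = 29.
With m₀=0, d₀=1 and mₖ₊₁ = dₖaₖ − mₖ, dₖ₊₁ = (n − mₖ₊₁²)/dₖ, aₖ₊₁ = ⌊(a₀+mₖ₊₁)/dₖ₊₁⌋:
  k=1: m=29, d=2, a=29
  k=2: m=29, d=1, a=58
d=1 and a=2a₀=58 at k=2, so the next step gives (m, d) = (29, 2) again — its k=1 value — and the period has length 2.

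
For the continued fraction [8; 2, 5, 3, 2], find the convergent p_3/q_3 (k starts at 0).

Using pₖ = aₖpₖ₋₁ + pₖ₋₂, qₖ = aₖqₖ₋₁ + qₖ₋₂ (with p₋₁=1, p₋₂=0, q₋₁=0, q₋₂=1):
  k=0: a=8, p=8, q=1
  k=1: a=2, p=17, q=2
  k=2: a=5, p=93, q=11
  k=3: a=3, p=296, q=35

296/35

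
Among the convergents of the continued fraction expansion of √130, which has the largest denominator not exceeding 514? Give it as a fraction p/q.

2611/229

√130 = [11; 2, 2, 22, …] (period length 3).
Convergents:
  p_0/q_0 = 11/1
  p_1/q_1 = 23/2
  p_2/q_2 = 57/5
  p_3/q_3 = 1277/112
  p_4/q_4 = 2611/229
  p_5/q_5 = 6499/570
q_4 = 229 ≤ 514 < 570 = q_5, so the answer is 2611/229.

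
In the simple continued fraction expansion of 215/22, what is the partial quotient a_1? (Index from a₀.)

1

215 = 9·22 + 17   →  a_0 = 9
22 = 1·17 + 5   →  a_1 = 1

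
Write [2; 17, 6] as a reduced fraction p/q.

212/103

Using pₖ = aₖpₖ₋₁ + pₖ₋₂ and qₖ = aₖqₖ₋₁ + qₖ₋₂:
  k=0: a=2, p=2, q=1
  k=1: a=17, p=35, q=17
  k=2: a=6, p=212, q=103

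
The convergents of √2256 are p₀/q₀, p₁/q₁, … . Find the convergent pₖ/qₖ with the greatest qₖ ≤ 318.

√2256 = [47; 2, 94, …] (period length 2).
Convergents:
  p_0/q_0 = 47/1
  p_1/q_1 = 95/2
  p_2/q_2 = 8977/189
  p_3/q_3 = 18049/380
q_2 = 189 ≤ 318 < 380 = q_3, so the answer is 8977/189.

8977/189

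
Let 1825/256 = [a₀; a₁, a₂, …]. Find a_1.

7

1825 = 7·256 + 33   →  a_0 = 7
256 = 7·33 + 25   →  a_1 = 7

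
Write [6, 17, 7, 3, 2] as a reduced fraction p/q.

Using pₖ = aₖpₖ₋₁ + pₖ₋₂ and qₖ = aₖqₖ₋₁ + qₖ₋₂:
  k=0: a=6, p=6, q=1
  k=1: a=17, p=103, q=17
  k=2: a=7, p=727, q=120
  k=3: a=3, p=2284, q=377
  k=4: a=2, p=5295, q=874

5295/874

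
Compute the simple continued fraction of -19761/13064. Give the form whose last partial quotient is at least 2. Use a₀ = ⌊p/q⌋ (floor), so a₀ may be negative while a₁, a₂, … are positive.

-19761 = -2·13064 + 6367
13064 = 2·6367 + 330
6367 = 19·330 + 97
330 = 3·97 + 39
97 = 2·39 + 19
39 = 2·19 + 1
19 = 19·1 + 0  (stop)
So -19761/13064 = [-2; 2, 19, 3, 2, 2, 19].

[-2; 2, 19, 3, 2, 2, 19]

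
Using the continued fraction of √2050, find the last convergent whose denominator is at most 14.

498/11

√2050 = [45; 3, 1, 1, 1, 1, 3, 90, …] (period length 7).
Convergents:
  p_0/q_0 = 45/1
  p_1/q_1 = 136/3
  p_2/q_2 = 181/4
  p_3/q_3 = 317/7
  p_4/q_4 = 498/11
  p_5/q_5 = 815/18
q_4 = 11 ≤ 14 < 18 = q_5, so the answer is 498/11.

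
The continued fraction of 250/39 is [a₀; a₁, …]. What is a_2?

250 = 6·39 + 16   →  a_0 = 6
39 = 2·16 + 7   →  a_1 = 2
16 = 2·7 + 2   →  a_2 = 2

2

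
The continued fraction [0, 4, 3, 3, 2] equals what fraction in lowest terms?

Fold from the inside: start with 2/1.
  3 + 1/2 = 7/2
  3 + 2/7 = 23/7
  4 + 7/23 = 99/23
  0 + 23/99 = 23/99

23/99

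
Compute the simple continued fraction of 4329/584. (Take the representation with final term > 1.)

4329 = 7*584 + 241
584 = 2*241 + 102
241 = 2*102 + 37
102 = 2*37 + 28
37 = 1*28 + 9
28 = 3*9 + 1
9 = 9*1 + 0  (stop)
So 4329/584 = [7; 2, 2, 2, 1, 3, 9].

[7; 2, 2, 2, 1, 3, 9]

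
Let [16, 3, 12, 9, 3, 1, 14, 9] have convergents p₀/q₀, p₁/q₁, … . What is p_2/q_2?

Using pₖ = aₖpₖ₋₁ + pₖ₋₂, qₖ = aₖqₖ₋₁ + qₖ₋₂ (with p₋₁=1, p₋₂=0, q₋₁=0, q₋₂=1):
  k=0: a=16, p=16, q=1
  k=1: a=3, p=49, q=3
  k=2: a=12, p=604, q=37

604/37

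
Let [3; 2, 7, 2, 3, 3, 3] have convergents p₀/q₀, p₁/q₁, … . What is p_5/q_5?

1266/365

Using pₖ = aₖpₖ₋₁ + pₖ₋₂, qₖ = aₖqₖ₋₁ + qₖ₋₂ (with p₋₁=1, p₋₂=0, q₋₁=0, q₋₂=1):
  k=0: a=3, p=3, q=1
  k=1: a=2, p=7, q=2
  k=2: a=7, p=52, q=15
  k=3: a=2, p=111, q=32
  k=4: a=3, p=385, q=111
  k=5: a=3, p=1266, q=365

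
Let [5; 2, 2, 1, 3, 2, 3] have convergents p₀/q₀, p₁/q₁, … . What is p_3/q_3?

38/7

Using pₖ = aₖpₖ₋₁ + pₖ₋₂, qₖ = aₖqₖ₋₁ + qₖ₋₂ (with p₋₁=1, p₋₂=0, q₋₁=0, q₋₂=1):
  k=0: a=5, p=5, q=1
  k=1: a=2, p=11, q=2
  k=2: a=2, p=27, q=5
  k=3: a=1, p=38, q=7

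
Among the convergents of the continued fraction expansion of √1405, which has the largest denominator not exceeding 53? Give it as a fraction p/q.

√1405 = [37; 2, 14, 2, 74, …] (period length 4).
Convergents:
  p_0/q_0 = 37/1
  p_1/q_1 = 75/2
  p_2/q_2 = 1087/29
  p_3/q_3 = 2249/60
q_2 = 29 ≤ 53 < 60 = q_3, so the answer is 1087/29.

1087/29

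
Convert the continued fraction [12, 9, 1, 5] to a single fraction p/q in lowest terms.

Using pₖ = aₖpₖ₋₁ + pₖ₋₂ and qₖ = aₖqₖ₋₁ + qₖ₋₂:
  k=0: a=12, p=12, q=1
  k=1: a=9, p=109, q=9
  k=2: a=1, p=121, q=10
  k=3: a=5, p=714, q=59

714/59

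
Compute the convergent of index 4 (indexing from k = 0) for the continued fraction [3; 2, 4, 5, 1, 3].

193/56

Using pₖ = aₖpₖ₋₁ + pₖ₋₂, qₖ = aₖqₖ₋₁ + qₖ₋₂ (with p₋₁=1, p₋₂=0, q₋₁=0, q₋₂=1):
  k=0: a=3, p=3, q=1
  k=1: a=2, p=7, q=2
  k=2: a=4, p=31, q=9
  k=3: a=5, p=162, q=47
  k=4: a=1, p=193, q=56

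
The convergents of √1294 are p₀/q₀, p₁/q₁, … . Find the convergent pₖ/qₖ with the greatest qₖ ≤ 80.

√1294 = [35; 1, 34, 1, 70, …] (period length 4).
Convergents:
  p_0/q_0 = 35/1
  p_1/q_1 = 36/1
  p_2/q_2 = 1259/35
  p_3/q_3 = 1295/36
  p_4/q_4 = 91909/2555
q_3 = 36 ≤ 80 < 2555 = q_4, so the answer is 1295/36.

1295/36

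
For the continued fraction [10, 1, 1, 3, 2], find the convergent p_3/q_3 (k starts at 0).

Using pₖ = aₖpₖ₋₁ + pₖ₋₂, qₖ = aₖqₖ₋₁ + qₖ₋₂ (with p₋₁=1, p₋₂=0, q₋₁=0, q₋₂=1):
  k=0: a=10, p=10, q=1
  k=1: a=1, p=11, q=1
  k=2: a=1, p=21, q=2
  k=3: a=3, p=74, q=7

74/7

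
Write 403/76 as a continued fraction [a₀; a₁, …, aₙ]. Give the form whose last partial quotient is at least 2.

[5; 3, 3, 3, 2]

403 = 5*76 + 23
76 = 3*23 + 7
23 = 3*7 + 2
7 = 3*2 + 1
2 = 2*1 + 0  (stop)
So 403/76 = [5; 3, 3, 3, 2].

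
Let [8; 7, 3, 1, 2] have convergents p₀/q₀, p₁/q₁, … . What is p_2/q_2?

Using pₖ = aₖpₖ₋₁ + pₖ₋₂, qₖ = aₖqₖ₋₁ + qₖ₋₂ (with p₋₁=1, p₋₂=0, q₋₁=0, q₋₂=1):
  k=0: a=8, p=8, q=1
  k=1: a=7, p=57, q=7
  k=2: a=3, p=179, q=22

179/22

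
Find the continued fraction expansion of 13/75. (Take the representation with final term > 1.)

13 = 0×75 + 13
75 = 5×13 + 10
13 = 1×10 + 3
10 = 3×3 + 1
3 = 3×1 + 0  (stop)
So 13/75 = [0; 5, 1, 3, 3].

[0; 5, 1, 3, 3]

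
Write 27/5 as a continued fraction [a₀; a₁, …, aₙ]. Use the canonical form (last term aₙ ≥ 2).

27 = 5×5 + 2
5 = 2×2 + 1
2 = 2×1 + 0  (stop)
So 27/5 = [5; 2, 2].

[5; 2, 2]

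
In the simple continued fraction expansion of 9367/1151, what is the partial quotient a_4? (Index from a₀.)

9367 = 8·1151 + 159   →  a_0 = 8
1151 = 7·159 + 38   →  a_1 = 7
159 = 4·38 + 7   →  a_2 = 4
38 = 5·7 + 3   →  a_3 = 5
7 = 2·3 + 1   →  a_4 = 2

2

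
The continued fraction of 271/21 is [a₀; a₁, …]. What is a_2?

271 = 12·21 + 19   →  a_0 = 12
21 = 1·19 + 2   →  a_1 = 1
19 = 9·2 + 1   →  a_2 = 9

9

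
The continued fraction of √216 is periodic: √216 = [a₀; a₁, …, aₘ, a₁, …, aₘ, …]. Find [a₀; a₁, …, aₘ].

a₀ = ⌊√216⌋ = 14.
With m₀=0, d₀=1 and mₖ₊₁ = dₖaₖ − mₖ, dₖ₊₁ = (n − mₖ₊₁²)/dₖ, aₖ₊₁ = ⌊(a₀+mₖ₊₁)/dₖ₊₁⌋:
  k=1: m=14, d=20, a=1
  k=2: m=6, d=9, a=2
  k=3: m=12, d=8, a=3
  k=4: m=12, d=9, a=2
  k=5: m=6, d=20, a=1
  k=6: m=14, d=1, a=28
d=1 and a=2a₀=28 at k=6, so the next step gives (m, d) = (14, 20) again — its k=1 value — and the period has length 6.

[14; 1, 2, 3, 2, 1, 28]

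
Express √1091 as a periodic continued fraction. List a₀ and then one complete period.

[33; 33, 66]

a₀ = ⌊√1091⌋ = 33.
With m₀=0, d₀=1 and mₖ₊₁ = dₖaₖ − mₖ, dₖ₊₁ = (n − mₖ₊₁²)/dₖ, aₖ₊₁ = ⌊(a₀+mₖ₊₁)/dₖ₊₁⌋:
  k=1: m=33, d=2, a=33
  k=2: m=33, d=1, a=66
d=1 and a=2a₀=66 at k=2, so the next step gives (m, d) = (33, 2) again — its k=1 value — and the period has length 2.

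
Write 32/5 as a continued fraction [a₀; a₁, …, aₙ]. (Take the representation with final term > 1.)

32 = 6*5 + 2
5 = 2*2 + 1
2 = 2*1 + 0  (stop)
So 32/5 = [6; 2, 2].

[6; 2, 2]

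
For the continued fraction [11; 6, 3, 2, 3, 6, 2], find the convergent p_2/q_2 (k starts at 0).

212/19

Using pₖ = aₖpₖ₋₁ + pₖ₋₂, qₖ = aₖqₖ₋₁ + qₖ₋₂ (with p₋₁=1, p₋₂=0, q₋₁=0, q₋₂=1):
  k=0: a=11, p=11, q=1
  k=1: a=6, p=67, q=6
  k=2: a=3, p=212, q=19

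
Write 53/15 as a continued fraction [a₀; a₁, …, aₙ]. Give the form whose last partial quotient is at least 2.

[3; 1, 1, 7]

53 = 3×15 + 8
15 = 1×8 + 7
8 = 1×7 + 1
7 = 7×1 + 0  (stop)
So 53/15 = [3; 1, 1, 7].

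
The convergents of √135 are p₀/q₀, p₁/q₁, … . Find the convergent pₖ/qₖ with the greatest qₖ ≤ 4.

35/3

√135 = [11; 1, 1, 1, 1, 1, 1, 1, 22, …] (period length 8).
Convergents:
  p_0/q_0 = 11/1
  p_1/q_1 = 12/1
  p_2/q_2 = 23/2
  p_3/q_3 = 35/3
  p_4/q_4 = 58/5
q_3 = 3 ≤ 4 < 5 = q_4, so the answer is 35/3.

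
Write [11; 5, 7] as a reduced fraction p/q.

Using pₖ = aₖpₖ₋₁ + pₖ₋₂ and qₖ = aₖqₖ₋₁ + qₖ₋₂:
  k=0: a=11, p=11, q=1
  k=1: a=5, p=56, q=5
  k=2: a=7, p=403, q=36

403/36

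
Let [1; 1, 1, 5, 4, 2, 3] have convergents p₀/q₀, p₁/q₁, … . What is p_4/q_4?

71/46

Using pₖ = aₖpₖ₋₁ + pₖ₋₂, qₖ = aₖqₖ₋₁ + qₖ₋₂ (with p₋₁=1, p₋₂=0, q₋₁=0, q₋₂=1):
  k=0: a=1, p=1, q=1
  k=1: a=1, p=2, q=1
  k=2: a=1, p=3, q=2
  k=3: a=5, p=17, q=11
  k=4: a=4, p=71, q=46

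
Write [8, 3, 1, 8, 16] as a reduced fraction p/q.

Using pₖ = aₖpₖ₋₁ + pₖ₋₂ and qₖ = aₖqₖ₋₁ + qₖ₋₂:
  k=0: a=8, p=8, q=1
  k=1: a=3, p=25, q=3
  k=2: a=1, p=33, q=4
  k=3: a=8, p=289, q=35
  k=4: a=16, p=4657, q=564

4657/564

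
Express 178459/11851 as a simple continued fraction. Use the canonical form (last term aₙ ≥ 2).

178459 = 15*11851 + 694
11851 = 17*694 + 53
694 = 13*53 + 5
53 = 10*5 + 3
5 = 1*3 + 2
3 = 1*2 + 1
2 = 2*1 + 0  (stop)
So 178459/11851 = [15; 17, 13, 10, 1, 1, 2].

[15; 17, 13, 10, 1, 1, 2]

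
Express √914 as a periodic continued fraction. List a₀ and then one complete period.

[30; 4, 3, 3, 4, 60]

a₀ = ⌊√914⌋ = 30.
With m₀=0, d₀=1 and mₖ₊₁ = dₖaₖ − mₖ, dₖ₊₁ = (n − mₖ₊₁²)/dₖ, aₖ₊₁ = ⌊(a₀+mₖ₊₁)/dₖ₊₁⌋:
  k=1: m=30, d=14, a=4
  k=2: m=26, d=17, a=3
  k=3: m=25, d=17, a=3
  k=4: m=26, d=14, a=4
  k=5: m=30, d=1, a=60
d=1 and a=2a₀=60 at k=5, so the next step gives (m, d) = (30, 14) again — its k=1 value — and the period has length 5.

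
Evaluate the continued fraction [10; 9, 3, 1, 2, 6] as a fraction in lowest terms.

6560/649

Fold from the inside: start with 6/1.
  2 + 1/6 = 13/6
  1 + 6/13 = 19/13
  3 + 13/19 = 70/19
  9 + 19/70 = 649/70
  10 + 70/649 = 6560/649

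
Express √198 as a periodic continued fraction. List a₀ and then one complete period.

[14; 14, 28]

a₀ = ⌊√198⌋ = 14.
With m₀=0, d₀=1 and mₖ₊₁ = dₖaₖ − mₖ, dₖ₊₁ = (n − mₖ₊₁²)/dₖ, aₖ₊₁ = ⌊(a₀+mₖ₊₁)/dₖ₊₁⌋:
  k=1: m=14, d=2, a=14
  k=2: m=14, d=1, a=28
d=1 and a=2a₀=28 at k=2, so the next step gives (m, d) = (14, 2) again — its k=1 value — and the period has length 2.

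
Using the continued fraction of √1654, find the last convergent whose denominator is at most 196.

4921/121

√1654 = [40; 1, 2, 40, 2, 1, 80, …] (period length 6).
Convergents:
  p_0/q_0 = 40/1
  p_1/q_1 = 41/1
  p_2/q_2 = 122/3
  p_3/q_3 = 4921/121
  p_4/q_4 = 9964/245
q_3 = 121 ≤ 196 < 245 = q_4, so the answer is 4921/121.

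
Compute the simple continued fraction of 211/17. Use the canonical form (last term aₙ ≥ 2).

211 = 12*17 + 7
17 = 2*7 + 3
7 = 2*3 + 1
3 = 3*1 + 0  (stop)
So 211/17 = [12; 2, 2, 3].

[12; 2, 2, 3]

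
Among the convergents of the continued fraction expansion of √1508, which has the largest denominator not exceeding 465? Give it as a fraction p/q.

√1508 = [38; 1, 4, 1, 76, …] (period length 4).
Convergents:
  p_0/q_0 = 38/1
  p_1/q_1 = 39/1
  p_2/q_2 = 194/5
  p_3/q_3 = 233/6
  p_4/q_4 = 17902/461
  p_5/q_5 = 18135/467
q_4 = 461 ≤ 465 < 467 = q_5, so the answer is 17902/461.

17902/461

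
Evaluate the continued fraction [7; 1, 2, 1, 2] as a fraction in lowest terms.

85/11

Fold from the inside: start with 2/1.
  1 + 1/2 = 3/2
  2 + 2/3 = 8/3
  1 + 3/8 = 11/8
  7 + 8/11 = 85/11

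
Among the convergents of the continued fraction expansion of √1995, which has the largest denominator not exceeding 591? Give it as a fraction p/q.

√1995 = [44; 1, 1, 1, 88, …] (period length 4).
Convergents:
  p_0/q_0 = 44/1
  p_1/q_1 = 45/1
  p_2/q_2 = 89/2
  p_3/q_3 = 134/3
  p_4/q_4 = 11881/266
  p_5/q_5 = 12015/269
  p_6/q_6 = 23896/535
  p_7/q_7 = 35911/804
q_6 = 535 ≤ 591 < 804 = q_7, so the answer is 23896/535.

23896/535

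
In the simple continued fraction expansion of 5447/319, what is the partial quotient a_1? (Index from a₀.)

5447 = 17·319 + 24   →  a_0 = 17
319 = 13·24 + 7   →  a_1 = 13

13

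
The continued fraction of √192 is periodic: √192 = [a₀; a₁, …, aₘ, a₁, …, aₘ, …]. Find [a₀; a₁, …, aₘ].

a₀ = ⌊√192⌋ = 13.
With m₀=0, d₀=1 and mₖ₊₁ = dₖaₖ − mₖ, dₖ₊₁ = (n − mₖ₊₁²)/dₖ, aₖ₊₁ = ⌊(a₀+mₖ₊₁)/dₖ₊₁⌋:
  k=1: m=13, d=23, a=1
  k=2: m=10, d=4, a=5
  k=3: m=10, d=23, a=1
  k=4: m=13, d=1, a=26
d=1 and a=2a₀=26 at k=4, so the next step gives (m, d) = (13, 23) again — its k=1 value — and the period has length 4.

[13; 1, 5, 1, 26]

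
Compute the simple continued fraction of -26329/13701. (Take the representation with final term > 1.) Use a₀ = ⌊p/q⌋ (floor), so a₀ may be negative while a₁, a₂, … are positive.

-26329 = -2*13701 + 1073
13701 = 12*1073 + 825
1073 = 1*825 + 248
825 = 3*248 + 81
248 = 3*81 + 5
81 = 16*5 + 1
5 = 5*1 + 0  (stop)
So -26329/13701 = [-2; 12, 1, 3, 3, 16, 5].

[-2; 12, 1, 3, 3, 16, 5]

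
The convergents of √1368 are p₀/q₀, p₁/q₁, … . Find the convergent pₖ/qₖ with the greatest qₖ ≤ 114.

2737/74

√1368 = [36; 1, 72, …] (period length 2).
Convergents:
  p_0/q_0 = 36/1
  p_1/q_1 = 37/1
  p_2/q_2 = 2700/73
  p_3/q_3 = 2737/74
  p_4/q_4 = 199764/5401
q_3 = 74 ≤ 114 < 5401 = q_4, so the answer is 2737/74.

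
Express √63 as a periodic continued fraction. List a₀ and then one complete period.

a₀ = ⌊√63⌋ = 7.
With m₀=0, d₀=1 and mₖ₊₁ = dₖaₖ − mₖ, dₖ₊₁ = (n − mₖ₊₁²)/dₖ, aₖ₊₁ = ⌊(a₀+mₖ₊₁)/dₖ₊₁⌋:
  k=1: m=7, d=14, a=1
  k=2: m=7, d=1, a=14
d=1 and a=2a₀=14 at k=2, so the next step gives (m, d) = (7, 14) again — its k=1 value — and the period has length 2.

[7; 1, 14]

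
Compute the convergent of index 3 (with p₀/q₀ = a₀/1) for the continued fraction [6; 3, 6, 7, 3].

859/136

Using pₖ = aₖpₖ₋₁ + pₖ₋₂, qₖ = aₖqₖ₋₁ + qₖ₋₂ (with p₋₁=1, p₋₂=0, q₋₁=0, q₋₂=1):
  k=0: a=6, p=6, q=1
  k=1: a=3, p=19, q=3
  k=2: a=6, p=120, q=19
  k=3: a=7, p=859, q=136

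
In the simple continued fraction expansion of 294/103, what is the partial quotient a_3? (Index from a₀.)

294 = 2·103 + 88   →  a_0 = 2
103 = 1·88 + 15   →  a_1 = 1
88 = 5·15 + 13   →  a_2 = 5
15 = 1·13 + 2   →  a_3 = 1

1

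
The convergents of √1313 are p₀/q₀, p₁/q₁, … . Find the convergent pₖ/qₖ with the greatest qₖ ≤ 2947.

44497/1228

√1313 = [36; 4, 4, 72, …] (period length 3).
Convergents:
  p_0/q_0 = 36/1
  p_1/q_1 = 145/4
  p_2/q_2 = 616/17
  p_3/q_3 = 44497/1228
  p_4/q_4 = 178604/4929
q_3 = 1228 ≤ 2947 < 4929 = q_4, so the answer is 44497/1228.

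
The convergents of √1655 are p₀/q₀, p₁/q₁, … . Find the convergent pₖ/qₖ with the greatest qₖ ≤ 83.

895/22

√1655 = [40; 1, 2, 7, 16, 7, 2, 1, 80, …] (period length 8).
Convergents:
  p_0/q_0 = 40/1
  p_1/q_1 = 41/1
  p_2/q_2 = 122/3
  p_3/q_3 = 895/22
  p_4/q_4 = 14442/355
q_3 = 22 ≤ 83 < 355 = q_4, so the answer is 895/22.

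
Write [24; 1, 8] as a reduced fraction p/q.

224/9

Fold from the inside: start with 8/1.
  1 + 1/8 = 9/8
  24 + 8/9 = 224/9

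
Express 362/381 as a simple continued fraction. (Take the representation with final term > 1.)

362 = 0×381 + 362
381 = 1×362 + 19
362 = 19×19 + 1
19 = 19×1 + 0  (stop)
So 362/381 = [0; 1, 19, 19].

[0; 1, 19, 19]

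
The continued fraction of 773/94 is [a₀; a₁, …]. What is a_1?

773 = 8·94 + 21   →  a_0 = 8
94 = 4·21 + 10   →  a_1 = 4

4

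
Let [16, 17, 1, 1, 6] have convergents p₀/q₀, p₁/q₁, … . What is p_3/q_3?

Using pₖ = aₖpₖ₋₁ + pₖ₋₂, qₖ = aₖqₖ₋₁ + qₖ₋₂ (with p₋₁=1, p₋₂=0, q₋₁=0, q₋₂=1):
  k=0: a=16, p=16, q=1
  k=1: a=17, p=273, q=17
  k=2: a=1, p=289, q=18
  k=3: a=1, p=562, q=35

562/35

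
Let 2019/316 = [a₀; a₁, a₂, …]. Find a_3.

1

2019 = 6·316 + 123   →  a_0 = 6
316 = 2·123 + 70   →  a_1 = 2
123 = 1·70 + 53   →  a_2 = 1
70 = 1·53 + 17   →  a_3 = 1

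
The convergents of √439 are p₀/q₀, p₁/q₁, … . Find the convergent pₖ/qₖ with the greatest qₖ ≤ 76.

440/21

√439 = [20; 1, 19, 1, 40, …] (period length 4).
Convergents:
  p_0/q_0 = 20/1
  p_1/q_1 = 21/1
  p_2/q_2 = 419/20
  p_3/q_3 = 440/21
  p_4/q_4 = 18019/860
q_3 = 21 ≤ 76 < 860 = q_4, so the answer is 440/21.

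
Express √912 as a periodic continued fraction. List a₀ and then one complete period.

a₀ = ⌊√912⌋ = 30.
With m₀=0, d₀=1 and mₖ₊₁ = dₖaₖ − mₖ, dₖ₊₁ = (n − mₖ₊₁²)/dₖ, aₖ₊₁ = ⌊(a₀+mₖ₊₁)/dₖ₊₁⌋:
  k=1: m=30, d=12, a=5
  k=2: m=30, d=1, a=60
d=1 and a=2a₀=60 at k=2, so the next step gives (m, d) = (30, 12) again — its k=1 value — and the period has length 2.

[30; 5, 60]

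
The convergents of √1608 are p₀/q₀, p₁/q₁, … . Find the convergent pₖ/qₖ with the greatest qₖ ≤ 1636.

32120/801

√1608 = [40; 10, 80, …] (period length 2).
Convergents:
  p_0/q_0 = 40/1
  p_1/q_1 = 401/10
  p_2/q_2 = 32120/801
  p_3/q_3 = 321601/8020
q_2 = 801 ≤ 1636 < 8020 = q_3, so the answer is 32120/801.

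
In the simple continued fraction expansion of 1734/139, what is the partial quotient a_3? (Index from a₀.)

2

1734 = 12·139 + 66   →  a_0 = 12
139 = 2·66 + 7   →  a_1 = 2
66 = 9·7 + 3   →  a_2 = 9
7 = 2·3 + 1   →  a_3 = 2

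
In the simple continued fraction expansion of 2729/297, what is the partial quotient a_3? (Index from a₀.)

3

2729 = 9·297 + 56   →  a_0 = 9
297 = 5·56 + 17   →  a_1 = 5
56 = 3·17 + 5   →  a_2 = 3
17 = 3·5 + 2   →  a_3 = 3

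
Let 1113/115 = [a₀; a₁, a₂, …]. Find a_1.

1113 = 9·115 + 78   →  a_0 = 9
115 = 1·78 + 37   →  a_1 = 1

1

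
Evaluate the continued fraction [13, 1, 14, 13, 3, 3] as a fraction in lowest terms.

27937/2005

Using pₖ = aₖpₖ₋₁ + pₖ₋₂ and qₖ = aₖqₖ₋₁ + qₖ₋₂:
  k=0: a=13, p=13, q=1
  k=1: a=1, p=14, q=1
  k=2: a=14, p=209, q=15
  k=3: a=13, p=2731, q=196
  k=4: a=3, p=8402, q=603
  k=5: a=3, p=27937, q=2005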